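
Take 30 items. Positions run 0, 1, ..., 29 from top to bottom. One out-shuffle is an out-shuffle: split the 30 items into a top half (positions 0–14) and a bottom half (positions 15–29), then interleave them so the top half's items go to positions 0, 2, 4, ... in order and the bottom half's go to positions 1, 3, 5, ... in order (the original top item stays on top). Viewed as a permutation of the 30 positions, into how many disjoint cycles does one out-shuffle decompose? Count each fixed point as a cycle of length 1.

3

Trace each unvisited position around until it returns:
(0) (1 2 4 8 16 3 ... len 28) (29)
3 cycles in total.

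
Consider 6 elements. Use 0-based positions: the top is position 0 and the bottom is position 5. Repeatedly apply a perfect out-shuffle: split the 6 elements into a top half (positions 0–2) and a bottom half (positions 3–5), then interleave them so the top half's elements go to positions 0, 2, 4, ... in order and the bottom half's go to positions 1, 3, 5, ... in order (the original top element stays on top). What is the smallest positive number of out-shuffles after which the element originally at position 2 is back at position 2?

4

Follow position 2 under repeated out-shuffles:
2 → 4 → 3 → 1 → 2
It first returns after 4 out-shuffles.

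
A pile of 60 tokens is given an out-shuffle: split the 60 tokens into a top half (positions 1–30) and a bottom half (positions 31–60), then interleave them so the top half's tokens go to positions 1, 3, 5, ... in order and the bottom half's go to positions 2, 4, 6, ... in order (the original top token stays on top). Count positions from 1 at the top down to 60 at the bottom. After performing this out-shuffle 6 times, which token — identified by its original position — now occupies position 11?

Work backwards from position 11, undoing one out-shuffle at a time:
11 ← 6 ← 33 ← 17 ← 9 ← 5 ← 3
So the token now at position 11 started at position 3.

3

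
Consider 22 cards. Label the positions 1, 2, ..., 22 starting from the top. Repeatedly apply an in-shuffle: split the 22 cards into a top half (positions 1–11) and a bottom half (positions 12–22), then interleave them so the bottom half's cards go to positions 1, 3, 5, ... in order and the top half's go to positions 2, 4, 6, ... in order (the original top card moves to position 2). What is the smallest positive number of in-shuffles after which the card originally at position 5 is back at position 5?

Follow position 5 under repeated in-shuffles:
5 → 10 → 20 → 17 → 11 → 22 → 21 → 19 → 15 → 7 → 14 → 5
It first returns after 11 in-shuffles.

11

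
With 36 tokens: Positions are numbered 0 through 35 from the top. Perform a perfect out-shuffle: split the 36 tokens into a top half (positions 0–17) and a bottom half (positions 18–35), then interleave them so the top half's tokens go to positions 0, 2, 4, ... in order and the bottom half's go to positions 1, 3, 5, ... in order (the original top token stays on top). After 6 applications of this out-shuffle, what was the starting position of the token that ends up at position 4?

Work backwards from position 4, undoing one out-shuffle at a time:
4 ← 2 ← 1 ← 18 ← 9 ← 22 ← 11
So the token now at position 4 started at position 11.

11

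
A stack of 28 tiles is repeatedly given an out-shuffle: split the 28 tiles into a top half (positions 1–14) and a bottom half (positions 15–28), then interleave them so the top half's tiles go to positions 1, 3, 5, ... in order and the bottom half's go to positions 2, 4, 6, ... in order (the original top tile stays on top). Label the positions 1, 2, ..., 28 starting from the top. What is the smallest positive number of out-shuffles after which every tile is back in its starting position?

18

The out-shuffle permutes the 28 positions with cycle lengths [1, 1, 2, 6, 18].
Every tile is home exactly when every cycle has completed a whole number of laps, i.e. after lcm(1, 2, 6, 18) = 18 out-shuffles.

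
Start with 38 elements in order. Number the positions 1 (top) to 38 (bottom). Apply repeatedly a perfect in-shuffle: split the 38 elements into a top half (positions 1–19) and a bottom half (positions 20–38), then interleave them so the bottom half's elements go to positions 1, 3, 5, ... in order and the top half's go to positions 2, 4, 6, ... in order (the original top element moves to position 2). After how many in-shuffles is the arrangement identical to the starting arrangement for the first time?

12

The in-shuffle permutes the 38 positions with cycle lengths [2, 12, 12, 12].
Every element is home exactly when every cycle has completed a whole number of laps, i.e. after lcm(2, 12) = 12 in-shuffles.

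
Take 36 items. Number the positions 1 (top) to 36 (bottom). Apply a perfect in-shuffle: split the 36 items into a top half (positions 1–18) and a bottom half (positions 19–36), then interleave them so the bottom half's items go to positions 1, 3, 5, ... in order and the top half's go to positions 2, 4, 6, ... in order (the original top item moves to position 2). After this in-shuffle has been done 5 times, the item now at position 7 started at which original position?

6

Work backwards from position 7, undoing one in-shuffle at a time:
7 ← 22 ← 11 ← 24 ← 12 ← 6
So the item now at position 7 started at position 6.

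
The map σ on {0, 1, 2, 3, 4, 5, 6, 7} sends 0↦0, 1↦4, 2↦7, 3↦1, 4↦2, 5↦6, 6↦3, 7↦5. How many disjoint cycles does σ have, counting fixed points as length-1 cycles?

Cycle decomposition: (0) (1 4 2 7 5 6 3).
2 cycles.

2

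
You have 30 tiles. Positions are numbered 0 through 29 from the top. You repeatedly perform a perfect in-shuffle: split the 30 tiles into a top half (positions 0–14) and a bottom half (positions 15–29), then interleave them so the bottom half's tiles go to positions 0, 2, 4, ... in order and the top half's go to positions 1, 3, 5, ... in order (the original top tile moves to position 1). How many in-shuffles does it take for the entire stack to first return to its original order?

5

The in-shuffle permutes the 30 positions with cycle lengths [5, 5, 5, 5, 5, 5].
Every tile is home exactly when every cycle has completed a whole number of laps, i.e. after lcm(5) = 5 in-shuffles.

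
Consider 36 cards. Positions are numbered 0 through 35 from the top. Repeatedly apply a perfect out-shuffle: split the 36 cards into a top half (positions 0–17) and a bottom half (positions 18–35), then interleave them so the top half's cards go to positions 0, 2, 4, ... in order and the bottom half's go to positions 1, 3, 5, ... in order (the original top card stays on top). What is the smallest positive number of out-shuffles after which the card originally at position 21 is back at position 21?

4

Follow position 21 under repeated out-shuffles:
21 → 7 → 14 → 28 → 21
It first returns after 4 out-shuffles.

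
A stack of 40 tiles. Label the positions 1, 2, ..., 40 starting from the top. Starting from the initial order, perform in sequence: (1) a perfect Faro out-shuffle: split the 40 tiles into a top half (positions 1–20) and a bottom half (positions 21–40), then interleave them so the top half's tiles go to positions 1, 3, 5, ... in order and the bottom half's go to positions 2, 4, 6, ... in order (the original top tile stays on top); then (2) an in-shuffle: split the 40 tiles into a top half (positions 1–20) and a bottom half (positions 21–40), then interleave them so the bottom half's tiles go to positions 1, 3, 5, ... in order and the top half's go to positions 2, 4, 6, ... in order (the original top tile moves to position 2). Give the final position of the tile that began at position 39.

Track the tile from position 39 forward through each operation:
  after op 1 (out-shuffle): 39 → 38
  after op 2 (in-shuffle): 38 → 35

35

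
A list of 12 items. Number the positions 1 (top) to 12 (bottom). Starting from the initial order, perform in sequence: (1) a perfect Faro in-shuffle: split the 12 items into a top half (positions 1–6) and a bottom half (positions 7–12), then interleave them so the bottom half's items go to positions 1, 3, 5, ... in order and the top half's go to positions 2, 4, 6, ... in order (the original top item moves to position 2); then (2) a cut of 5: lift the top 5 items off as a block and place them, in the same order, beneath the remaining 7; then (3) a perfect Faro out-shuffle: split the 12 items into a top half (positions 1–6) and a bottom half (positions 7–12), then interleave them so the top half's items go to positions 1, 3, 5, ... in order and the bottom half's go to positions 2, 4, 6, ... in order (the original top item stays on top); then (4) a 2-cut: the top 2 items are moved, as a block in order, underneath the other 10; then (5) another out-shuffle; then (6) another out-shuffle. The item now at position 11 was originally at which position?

12

Undo the operations in reverse order, starting from position 11:
  undo op 6 (out-shuffle, from top half): 11 ← 6
  undo op 5 (out-shuffle, from bottom half): 6 ← 9
  undo op 4 (cut 2): 9 ← 11
  undo op 3 (out-shuffle, from top half): 11 ← 6
  undo op 2 (cut 5): 6 ← 11
  undo op 1 (in-shuffle, from bottom half): 11 ← 12
So the item at position 11 came from original position 12.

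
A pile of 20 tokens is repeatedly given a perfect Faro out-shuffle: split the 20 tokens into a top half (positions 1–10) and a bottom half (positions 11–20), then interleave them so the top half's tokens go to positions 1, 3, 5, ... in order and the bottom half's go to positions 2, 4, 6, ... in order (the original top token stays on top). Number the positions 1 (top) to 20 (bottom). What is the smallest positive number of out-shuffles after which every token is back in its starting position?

The out-shuffle permutes the 20 positions with cycle lengths [1, 1, 18].
Every token is home exactly when every cycle has completed a whole number of laps, i.e. after lcm(1, 18) = 18 out-shuffles.

18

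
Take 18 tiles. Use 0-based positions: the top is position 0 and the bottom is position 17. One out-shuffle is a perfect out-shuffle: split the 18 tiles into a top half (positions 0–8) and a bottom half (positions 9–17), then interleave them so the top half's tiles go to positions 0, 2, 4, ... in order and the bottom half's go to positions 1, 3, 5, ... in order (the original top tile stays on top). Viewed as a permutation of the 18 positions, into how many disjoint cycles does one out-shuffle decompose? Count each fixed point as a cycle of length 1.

4

Trace each unvisited position around until it returns:
(0) (1 2 4 8 16 15 13 9) (3 6 12 7 14 11 5 10) (17)
4 cycles in total.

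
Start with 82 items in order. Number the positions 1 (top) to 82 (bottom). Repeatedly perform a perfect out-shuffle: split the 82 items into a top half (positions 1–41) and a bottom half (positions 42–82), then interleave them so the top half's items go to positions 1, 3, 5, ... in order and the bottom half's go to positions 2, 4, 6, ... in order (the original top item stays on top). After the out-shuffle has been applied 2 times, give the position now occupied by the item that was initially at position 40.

76

Track the item's position through each out-shuffle:
40 → 79 → 76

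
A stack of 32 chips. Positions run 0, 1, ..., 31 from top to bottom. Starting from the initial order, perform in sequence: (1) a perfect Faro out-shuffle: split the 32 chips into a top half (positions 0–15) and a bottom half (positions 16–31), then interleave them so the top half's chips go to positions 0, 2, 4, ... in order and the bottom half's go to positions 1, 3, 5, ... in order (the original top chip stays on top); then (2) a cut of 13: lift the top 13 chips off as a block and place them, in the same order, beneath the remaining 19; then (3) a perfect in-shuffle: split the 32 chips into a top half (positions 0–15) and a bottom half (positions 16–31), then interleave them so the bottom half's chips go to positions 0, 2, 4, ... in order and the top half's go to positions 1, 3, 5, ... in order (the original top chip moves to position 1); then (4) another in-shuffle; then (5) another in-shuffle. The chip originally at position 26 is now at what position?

5

Track the chip from position 26 forward through each operation:
  after op 1 (out-shuffle): 26 → 21
  after op 2 (cut 13): 21 → 8
  after op 3 (in-shuffle): 8 → 17
  after op 4 (in-shuffle): 17 → 2
  after op 5 (in-shuffle): 2 → 5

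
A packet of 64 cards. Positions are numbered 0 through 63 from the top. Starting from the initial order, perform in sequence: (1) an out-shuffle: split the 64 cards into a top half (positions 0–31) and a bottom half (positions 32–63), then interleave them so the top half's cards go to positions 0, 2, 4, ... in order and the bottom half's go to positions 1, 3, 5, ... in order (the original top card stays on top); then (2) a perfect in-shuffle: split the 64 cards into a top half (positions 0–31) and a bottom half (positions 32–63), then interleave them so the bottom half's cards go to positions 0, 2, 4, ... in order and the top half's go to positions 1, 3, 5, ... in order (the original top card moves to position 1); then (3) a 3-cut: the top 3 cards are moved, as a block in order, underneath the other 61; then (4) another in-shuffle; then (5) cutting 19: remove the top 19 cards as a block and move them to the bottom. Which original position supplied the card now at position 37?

47

Undo the operations in reverse order, starting from position 37:
  undo op 5 (cut 19): 37 ← 56
  undo op 4 (in-shuffle, from bottom half): 56 ← 60
  undo op 3 (cut 3): 60 ← 63
  undo op 2 (in-shuffle, from top half): 63 ← 31
  undo op 1 (out-shuffle, from bottom half): 31 ← 47
So the card at position 37 came from original position 47.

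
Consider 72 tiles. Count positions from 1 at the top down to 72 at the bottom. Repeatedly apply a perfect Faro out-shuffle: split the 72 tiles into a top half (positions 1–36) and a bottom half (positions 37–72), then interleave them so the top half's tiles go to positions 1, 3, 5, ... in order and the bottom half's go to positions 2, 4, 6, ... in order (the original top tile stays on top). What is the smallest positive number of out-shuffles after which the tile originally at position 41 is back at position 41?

35

Follow position 41 under repeated out-shuffles:
41 → 10 → 19 → 37 → 2 → 3 → 5 → 9 → ... → 41 (length 35)
It first returns after 35 out-shuffles.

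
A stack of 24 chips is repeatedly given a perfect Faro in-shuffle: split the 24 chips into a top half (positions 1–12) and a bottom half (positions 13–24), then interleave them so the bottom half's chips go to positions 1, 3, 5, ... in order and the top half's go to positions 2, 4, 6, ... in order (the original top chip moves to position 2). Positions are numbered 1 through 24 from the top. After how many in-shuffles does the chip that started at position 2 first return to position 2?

Follow position 2 under repeated in-shuffles:
2 → 4 → 8 → 16 → 7 → 14 → 3 → 6 → 12 → 24 → 23 → 21 → 17 → 9 → 18 → 11 → 22 → 19 → 13 → 1 → 2
It first returns after 20 in-shuffles.

20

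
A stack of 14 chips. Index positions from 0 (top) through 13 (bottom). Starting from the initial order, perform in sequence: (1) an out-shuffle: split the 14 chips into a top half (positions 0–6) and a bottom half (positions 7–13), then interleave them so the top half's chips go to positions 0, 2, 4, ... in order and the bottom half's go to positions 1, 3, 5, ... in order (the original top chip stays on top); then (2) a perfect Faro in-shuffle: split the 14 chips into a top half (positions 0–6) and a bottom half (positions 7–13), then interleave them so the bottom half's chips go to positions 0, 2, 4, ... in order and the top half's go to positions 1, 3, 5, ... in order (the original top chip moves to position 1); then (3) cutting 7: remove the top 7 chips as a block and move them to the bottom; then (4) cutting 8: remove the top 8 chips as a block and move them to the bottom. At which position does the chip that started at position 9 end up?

10

Track the chip from position 9 forward through each operation:
  after op 1 (out-shuffle): 9 → 5
  after op 2 (in-shuffle): 5 → 11
  after op 3 (cut 7): 11 → 4
  after op 4 (cut 8): 4 → 10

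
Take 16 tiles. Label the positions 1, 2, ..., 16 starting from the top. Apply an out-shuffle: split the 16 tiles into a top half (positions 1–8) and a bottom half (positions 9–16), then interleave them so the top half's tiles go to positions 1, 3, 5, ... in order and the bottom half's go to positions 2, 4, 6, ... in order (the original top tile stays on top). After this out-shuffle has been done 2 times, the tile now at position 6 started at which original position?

Work backwards from position 6, undoing one out-shuffle at a time:
6 ← 11 ← 6
So the tile now at position 6 started at position 6.

6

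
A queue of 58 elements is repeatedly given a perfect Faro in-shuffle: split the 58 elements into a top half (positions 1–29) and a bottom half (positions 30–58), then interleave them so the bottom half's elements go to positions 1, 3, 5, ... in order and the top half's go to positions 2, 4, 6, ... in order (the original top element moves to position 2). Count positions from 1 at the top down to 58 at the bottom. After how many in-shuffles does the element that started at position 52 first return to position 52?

58

Follow position 52 under repeated in-shuffles:
52 → 45 → 31 → 3 → 6 → 12 → 24 → 48 → ... → 52 (length 58)
It first returns after 58 in-shuffles.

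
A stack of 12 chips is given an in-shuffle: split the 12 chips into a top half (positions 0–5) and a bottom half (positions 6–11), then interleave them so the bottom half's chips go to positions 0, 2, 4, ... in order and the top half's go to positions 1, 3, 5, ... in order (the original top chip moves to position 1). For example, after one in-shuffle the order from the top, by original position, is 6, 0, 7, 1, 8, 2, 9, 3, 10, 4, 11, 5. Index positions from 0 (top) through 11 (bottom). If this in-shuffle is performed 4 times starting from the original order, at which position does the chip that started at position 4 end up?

1

Track the chip's position through each in-shuffle:
4 → 9 → 6 → 0 → 1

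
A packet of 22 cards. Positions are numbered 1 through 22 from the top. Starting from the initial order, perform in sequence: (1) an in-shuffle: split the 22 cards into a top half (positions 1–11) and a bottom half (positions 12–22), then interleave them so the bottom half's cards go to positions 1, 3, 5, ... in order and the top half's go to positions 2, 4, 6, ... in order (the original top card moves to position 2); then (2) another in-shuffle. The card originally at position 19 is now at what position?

7

Track the card from position 19 forward through each operation:
  after op 1 (in-shuffle): 19 → 15
  after op 2 (in-shuffle): 15 → 7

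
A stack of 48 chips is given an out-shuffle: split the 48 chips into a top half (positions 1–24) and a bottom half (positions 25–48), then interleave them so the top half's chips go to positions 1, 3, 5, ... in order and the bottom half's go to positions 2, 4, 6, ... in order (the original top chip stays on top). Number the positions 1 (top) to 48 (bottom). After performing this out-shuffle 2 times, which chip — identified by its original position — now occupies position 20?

Work backwards from position 20, undoing one out-shuffle at a time:
20 ← 34 ← 41
So the chip now at position 20 started at position 41.

41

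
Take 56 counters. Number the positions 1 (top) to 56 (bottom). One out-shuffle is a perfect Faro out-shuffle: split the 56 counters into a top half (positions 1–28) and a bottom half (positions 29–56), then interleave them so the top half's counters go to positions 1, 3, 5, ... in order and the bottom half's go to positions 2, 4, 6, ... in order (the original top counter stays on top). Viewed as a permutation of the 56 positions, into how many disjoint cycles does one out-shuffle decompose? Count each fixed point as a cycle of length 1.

Trace each unvisited position around until it returns:
(1) (2 3 5 9 17 33 ... len 20) (4 7 13 25 49 42 ... len 20) (6 11 21 41 26 51 46 36 16 31) (12 23 45 34) (56)
6 cycles in total.

6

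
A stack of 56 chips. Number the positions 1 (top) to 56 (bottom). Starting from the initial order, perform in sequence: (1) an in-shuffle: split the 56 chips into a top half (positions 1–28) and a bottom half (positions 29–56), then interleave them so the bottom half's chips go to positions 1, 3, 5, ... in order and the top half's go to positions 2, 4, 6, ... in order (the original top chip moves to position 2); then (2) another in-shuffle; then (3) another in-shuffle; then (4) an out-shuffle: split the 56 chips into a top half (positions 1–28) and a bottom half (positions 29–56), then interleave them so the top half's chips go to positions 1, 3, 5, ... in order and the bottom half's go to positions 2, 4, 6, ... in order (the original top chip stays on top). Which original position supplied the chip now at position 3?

Undo the operations in reverse order, starting from position 3:
  undo op 4 (out-shuffle, from top half): 3 ← 2
  undo op 3 (in-shuffle, from top half): 2 ← 1
  undo op 2 (in-shuffle, from bottom half): 1 ← 29
  undo op 1 (in-shuffle, from bottom half): 29 ← 43
So the chip at position 3 came from original position 43.

43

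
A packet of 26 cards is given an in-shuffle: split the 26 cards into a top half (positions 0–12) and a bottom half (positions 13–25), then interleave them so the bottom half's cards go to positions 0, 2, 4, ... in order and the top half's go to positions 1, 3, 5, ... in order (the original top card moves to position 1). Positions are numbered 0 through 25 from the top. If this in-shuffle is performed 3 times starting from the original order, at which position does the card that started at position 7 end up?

Track the card's position through each in-shuffle:
7 → 15 → 4 → 9

9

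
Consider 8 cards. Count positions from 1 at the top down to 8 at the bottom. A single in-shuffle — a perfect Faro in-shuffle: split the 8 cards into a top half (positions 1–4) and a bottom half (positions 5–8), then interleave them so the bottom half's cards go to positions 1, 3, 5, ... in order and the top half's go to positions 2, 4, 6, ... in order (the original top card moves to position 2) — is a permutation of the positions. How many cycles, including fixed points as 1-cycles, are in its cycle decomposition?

2

Trace each unvisited position around until it returns:
(1 2 4 8 7 5) (3 6)
2 cycles in total.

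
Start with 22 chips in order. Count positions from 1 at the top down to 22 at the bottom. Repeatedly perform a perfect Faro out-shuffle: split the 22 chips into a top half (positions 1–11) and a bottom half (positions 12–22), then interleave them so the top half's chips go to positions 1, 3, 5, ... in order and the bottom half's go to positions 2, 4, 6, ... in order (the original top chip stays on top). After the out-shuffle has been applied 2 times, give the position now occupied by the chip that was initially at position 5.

17

Track the chip's position through each out-shuffle:
5 → 9 → 17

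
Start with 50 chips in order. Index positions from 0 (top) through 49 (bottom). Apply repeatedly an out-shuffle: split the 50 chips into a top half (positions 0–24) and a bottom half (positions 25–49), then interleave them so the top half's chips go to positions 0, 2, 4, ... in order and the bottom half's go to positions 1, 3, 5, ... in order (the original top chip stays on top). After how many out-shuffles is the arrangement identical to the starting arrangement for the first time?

The out-shuffle permutes the 50 positions with cycle lengths [1, 1, 3, 3, 21, 21].
Every chip is home exactly when every cycle has completed a whole number of laps, i.e. after lcm(1, 3, 21) = 21 out-shuffles.

21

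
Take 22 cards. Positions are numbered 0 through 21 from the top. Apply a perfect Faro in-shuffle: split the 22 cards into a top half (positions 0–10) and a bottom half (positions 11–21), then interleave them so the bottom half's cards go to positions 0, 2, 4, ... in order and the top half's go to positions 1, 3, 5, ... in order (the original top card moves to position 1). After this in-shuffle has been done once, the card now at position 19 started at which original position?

9

Work backwards from position 19, undoing one in-shuffle at a time:
19 ← 9
So the card now at position 19 started at position 9.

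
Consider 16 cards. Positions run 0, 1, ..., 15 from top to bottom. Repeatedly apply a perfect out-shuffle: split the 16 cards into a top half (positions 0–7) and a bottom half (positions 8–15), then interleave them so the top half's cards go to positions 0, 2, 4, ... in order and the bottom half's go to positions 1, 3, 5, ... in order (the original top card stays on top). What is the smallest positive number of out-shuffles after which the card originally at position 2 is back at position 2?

4

Follow position 2 under repeated out-shuffles:
2 → 4 → 8 → 1 → 2
It first returns after 4 out-shuffles.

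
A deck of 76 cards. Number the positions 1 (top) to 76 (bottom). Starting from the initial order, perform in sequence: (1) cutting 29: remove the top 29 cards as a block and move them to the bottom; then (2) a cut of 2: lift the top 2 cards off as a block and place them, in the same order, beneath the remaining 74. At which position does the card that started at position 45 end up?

Track the card from position 45 forward through each operation:
  after op 1 (cut 29): 45 → 16
  after op 2 (cut 2): 16 → 14

14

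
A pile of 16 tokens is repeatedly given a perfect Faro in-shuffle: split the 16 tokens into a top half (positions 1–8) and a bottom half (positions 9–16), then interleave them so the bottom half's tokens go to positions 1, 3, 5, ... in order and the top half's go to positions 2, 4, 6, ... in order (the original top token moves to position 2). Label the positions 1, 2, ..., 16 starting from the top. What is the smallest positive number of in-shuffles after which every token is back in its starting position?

The in-shuffle permutes the 16 positions with cycle lengths [8, 8].
Every token is home exactly when every cycle has completed a whole number of laps, i.e. after lcm(8) = 8 in-shuffles.

8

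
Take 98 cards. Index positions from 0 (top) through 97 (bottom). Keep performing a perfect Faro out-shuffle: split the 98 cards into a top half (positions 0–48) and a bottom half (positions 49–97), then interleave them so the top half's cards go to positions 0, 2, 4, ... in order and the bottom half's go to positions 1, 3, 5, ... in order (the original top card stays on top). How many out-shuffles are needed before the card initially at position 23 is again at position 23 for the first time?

Follow position 23 under repeated out-shuffles:
23 → 46 → 92 → 87 → 77 → 57 → 17 → 34 → ... → 23 (length 48)
It first returns after 48 out-shuffles.

48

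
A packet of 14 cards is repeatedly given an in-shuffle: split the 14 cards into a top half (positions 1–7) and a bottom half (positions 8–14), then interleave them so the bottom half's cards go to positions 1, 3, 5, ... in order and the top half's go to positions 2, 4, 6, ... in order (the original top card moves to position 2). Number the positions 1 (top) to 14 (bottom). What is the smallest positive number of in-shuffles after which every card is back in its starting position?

4

The in-shuffle permutes the 14 positions with cycle lengths [2, 4, 4, 4].
Every card is home exactly when every cycle has completed a whole number of laps, i.e. after lcm(2, 4) = 4 in-shuffles.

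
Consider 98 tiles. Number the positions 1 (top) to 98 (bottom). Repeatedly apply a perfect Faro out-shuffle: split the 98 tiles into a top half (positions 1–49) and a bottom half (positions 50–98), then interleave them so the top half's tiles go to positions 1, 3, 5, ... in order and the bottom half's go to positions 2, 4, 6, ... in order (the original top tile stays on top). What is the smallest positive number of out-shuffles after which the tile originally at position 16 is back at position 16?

48

Follow position 16 under repeated out-shuffles:
16 → 31 → 61 → 24 → 47 → 93 → 88 → 78 → ... → 16 (length 48)
It first returns after 48 out-shuffles.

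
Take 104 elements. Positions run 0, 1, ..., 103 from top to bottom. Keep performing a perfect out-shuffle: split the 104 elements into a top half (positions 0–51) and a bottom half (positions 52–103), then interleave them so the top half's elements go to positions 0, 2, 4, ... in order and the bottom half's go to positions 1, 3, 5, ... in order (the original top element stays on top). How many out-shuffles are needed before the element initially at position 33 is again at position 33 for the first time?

Follow position 33 under repeated out-shuffles:
33 → 66 → 29 → 58 → 13 → 26 → 52 → 1 → ... → 33 (length 51)
It first returns after 51 out-shuffles.

51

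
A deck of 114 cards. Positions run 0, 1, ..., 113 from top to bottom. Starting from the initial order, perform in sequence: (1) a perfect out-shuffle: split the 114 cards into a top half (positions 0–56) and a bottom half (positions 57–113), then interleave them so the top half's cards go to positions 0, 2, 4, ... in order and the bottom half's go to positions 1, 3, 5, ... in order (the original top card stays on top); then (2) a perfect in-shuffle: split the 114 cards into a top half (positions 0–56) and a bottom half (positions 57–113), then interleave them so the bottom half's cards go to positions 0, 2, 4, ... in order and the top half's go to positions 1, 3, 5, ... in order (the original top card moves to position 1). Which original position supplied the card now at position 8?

Undo the operations in reverse order, starting from position 8:
  undo op 2 (in-shuffle, from bottom half): 8 ← 61
  undo op 1 (out-shuffle, from bottom half): 61 ← 87
So the card at position 8 came from original position 87.

87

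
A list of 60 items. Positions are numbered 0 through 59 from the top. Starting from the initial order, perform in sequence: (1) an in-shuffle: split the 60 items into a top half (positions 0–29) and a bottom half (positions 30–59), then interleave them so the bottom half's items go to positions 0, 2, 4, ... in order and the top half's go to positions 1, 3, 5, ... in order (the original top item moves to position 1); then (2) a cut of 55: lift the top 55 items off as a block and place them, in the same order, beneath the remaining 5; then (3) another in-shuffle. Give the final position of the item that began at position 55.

50

Track the item from position 55 forward through each operation:
  after op 1 (in-shuffle): 55 → 50
  after op 2 (cut 55): 50 → 55
  after op 3 (in-shuffle): 55 → 50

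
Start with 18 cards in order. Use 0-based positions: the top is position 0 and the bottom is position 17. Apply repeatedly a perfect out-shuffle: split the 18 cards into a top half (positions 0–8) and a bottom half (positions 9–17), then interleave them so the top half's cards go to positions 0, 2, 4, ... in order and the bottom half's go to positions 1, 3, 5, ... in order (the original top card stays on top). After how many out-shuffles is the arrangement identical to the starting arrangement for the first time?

8

The out-shuffle permutes the 18 positions with cycle lengths [1, 1, 8, 8].
Every card is home exactly when every cycle has completed a whole number of laps, i.e. after lcm(1, 8) = 8 out-shuffles.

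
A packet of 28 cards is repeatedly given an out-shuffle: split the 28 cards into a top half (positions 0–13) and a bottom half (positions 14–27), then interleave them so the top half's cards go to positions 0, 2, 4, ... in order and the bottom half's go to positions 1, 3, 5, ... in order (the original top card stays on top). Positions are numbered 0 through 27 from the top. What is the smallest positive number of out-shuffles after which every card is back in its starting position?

18

The out-shuffle permutes the 28 positions with cycle lengths [1, 1, 2, 6, 18].
Every card is home exactly when every cycle has completed a whole number of laps, i.e. after lcm(1, 2, 6, 18) = 18 out-shuffles.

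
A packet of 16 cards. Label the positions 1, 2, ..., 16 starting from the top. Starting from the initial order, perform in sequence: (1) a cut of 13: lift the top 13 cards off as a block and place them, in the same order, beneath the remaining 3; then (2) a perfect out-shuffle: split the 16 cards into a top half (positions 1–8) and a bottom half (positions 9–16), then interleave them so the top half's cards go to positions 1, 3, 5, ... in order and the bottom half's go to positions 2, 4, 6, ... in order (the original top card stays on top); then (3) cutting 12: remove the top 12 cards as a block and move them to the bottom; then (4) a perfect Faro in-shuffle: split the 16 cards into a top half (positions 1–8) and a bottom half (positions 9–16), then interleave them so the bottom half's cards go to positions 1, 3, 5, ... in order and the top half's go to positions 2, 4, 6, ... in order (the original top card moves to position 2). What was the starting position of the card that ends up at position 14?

15

Undo the operations in reverse order, starting from position 14:
  undo op 4 (in-shuffle, from top half): 14 ← 7
  undo op 3 (cut 12): 7 ← 3
  undo op 2 (out-shuffle, from top half): 3 ← 2
  undo op 1 (cut 13): 2 ← 15
So the card at position 14 came from original position 15.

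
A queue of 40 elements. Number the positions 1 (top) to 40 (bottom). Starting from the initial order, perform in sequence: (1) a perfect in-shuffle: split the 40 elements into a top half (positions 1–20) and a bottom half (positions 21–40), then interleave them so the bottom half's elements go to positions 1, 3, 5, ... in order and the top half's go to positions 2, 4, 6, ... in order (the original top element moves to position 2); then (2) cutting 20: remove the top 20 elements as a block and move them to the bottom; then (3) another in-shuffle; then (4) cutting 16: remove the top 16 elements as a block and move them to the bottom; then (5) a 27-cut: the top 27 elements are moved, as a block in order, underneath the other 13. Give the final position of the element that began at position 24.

Track the element from position 24 forward through each operation:
  after op 1 (in-shuffle): 24 → 7
  after op 2 (cut 20): 7 → 27
  after op 3 (in-shuffle): 27 → 13
  after op 4 (cut 16): 13 → 37
  after op 5 (cut 27): 37 → 10

10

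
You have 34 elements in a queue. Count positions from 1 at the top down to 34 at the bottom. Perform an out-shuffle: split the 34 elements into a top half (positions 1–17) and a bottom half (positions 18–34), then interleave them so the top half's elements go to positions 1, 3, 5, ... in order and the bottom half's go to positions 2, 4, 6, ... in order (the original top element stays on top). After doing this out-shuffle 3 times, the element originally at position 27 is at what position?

11

Track the element's position through each out-shuffle:
27 → 20 → 6 → 11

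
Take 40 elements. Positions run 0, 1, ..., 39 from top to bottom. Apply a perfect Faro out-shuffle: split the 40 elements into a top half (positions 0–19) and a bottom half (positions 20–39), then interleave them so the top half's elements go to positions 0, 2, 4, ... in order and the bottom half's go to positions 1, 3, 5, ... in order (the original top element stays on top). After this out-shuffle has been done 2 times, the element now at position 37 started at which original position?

19

Work backwards from position 37, undoing one out-shuffle at a time:
37 ← 38 ← 19
So the element now at position 37 started at position 19.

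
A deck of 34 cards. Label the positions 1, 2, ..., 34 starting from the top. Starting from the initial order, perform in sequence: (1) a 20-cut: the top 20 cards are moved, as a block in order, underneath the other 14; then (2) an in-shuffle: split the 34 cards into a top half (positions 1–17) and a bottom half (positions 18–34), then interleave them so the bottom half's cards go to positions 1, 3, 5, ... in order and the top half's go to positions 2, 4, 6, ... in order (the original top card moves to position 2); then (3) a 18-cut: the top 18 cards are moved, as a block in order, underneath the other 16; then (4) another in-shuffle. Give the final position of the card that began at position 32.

Track the card from position 32 forward through each operation:
  after op 1 (cut 20): 32 → 12
  after op 2 (in-shuffle): 12 → 24
  after op 3 (cut 18): 24 → 6
  after op 4 (in-shuffle): 6 → 12

12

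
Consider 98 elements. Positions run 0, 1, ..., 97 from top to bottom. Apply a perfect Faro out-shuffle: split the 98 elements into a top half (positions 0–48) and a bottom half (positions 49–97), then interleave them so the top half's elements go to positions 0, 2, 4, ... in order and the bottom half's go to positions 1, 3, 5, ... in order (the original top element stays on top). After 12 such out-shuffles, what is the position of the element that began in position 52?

Track the element's position through each out-shuffle:
52 → 7 → 14 → 28 → 56 → 15 → 30 → 60 → 23 → 46 → 92 → 87 → 77

77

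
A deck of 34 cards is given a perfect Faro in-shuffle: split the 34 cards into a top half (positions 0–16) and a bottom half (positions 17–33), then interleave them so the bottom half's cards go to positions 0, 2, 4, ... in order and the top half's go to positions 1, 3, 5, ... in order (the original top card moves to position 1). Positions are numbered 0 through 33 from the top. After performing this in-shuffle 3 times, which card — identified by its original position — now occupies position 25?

11

Work backwards from position 25, undoing one in-shuffle at a time:
25 ← 12 ← 23 ← 11
So the card now at position 25 started at position 11.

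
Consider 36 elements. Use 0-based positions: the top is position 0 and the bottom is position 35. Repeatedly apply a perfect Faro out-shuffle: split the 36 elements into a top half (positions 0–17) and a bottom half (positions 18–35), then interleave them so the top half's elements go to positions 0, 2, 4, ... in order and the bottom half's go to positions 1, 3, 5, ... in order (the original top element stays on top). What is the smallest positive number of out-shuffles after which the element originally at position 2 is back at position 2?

Follow position 2 under repeated out-shuffles:
2 → 4 → 8 → 16 → 32 → 29 → 23 → 11 → 22 → 9 → 18 → 1 → 2
It first returns after 12 out-shuffles.

12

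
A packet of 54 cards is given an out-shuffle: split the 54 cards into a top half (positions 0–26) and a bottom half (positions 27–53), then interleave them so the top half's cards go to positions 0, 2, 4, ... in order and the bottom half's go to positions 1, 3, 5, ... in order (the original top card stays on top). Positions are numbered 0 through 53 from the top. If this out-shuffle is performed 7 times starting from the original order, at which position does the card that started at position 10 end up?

8

Track the card's position through each out-shuffle:
10 → 20 → 40 → 27 → 1 → 2 → 4 → 8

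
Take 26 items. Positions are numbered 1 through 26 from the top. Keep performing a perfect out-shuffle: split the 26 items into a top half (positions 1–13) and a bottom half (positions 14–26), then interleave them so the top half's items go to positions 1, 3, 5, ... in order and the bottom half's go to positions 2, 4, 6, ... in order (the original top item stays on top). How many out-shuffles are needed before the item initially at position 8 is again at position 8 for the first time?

Follow position 8 under repeated out-shuffles:
8 → 15 → 4 → 7 → 13 → 25 → 24 → 22 → 18 → 10 → 19 → 12 → 23 → 20 → 14 → 2 → 3 → 5 → 9 → 17 → 8
It first returns after 20 out-shuffles.

20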